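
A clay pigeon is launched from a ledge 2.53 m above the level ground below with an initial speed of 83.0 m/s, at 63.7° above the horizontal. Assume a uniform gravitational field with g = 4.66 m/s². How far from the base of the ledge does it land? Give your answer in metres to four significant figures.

Horizontal component vₓ = 83.00 cos 63.7° = 36.77 m/s; vertical v_y0 = 83.00 sin 63.7° = 74.41 m/s.
With up positive and y = 0 at the ground: y(t) = 2.53 + (74.41) t − 2.330 t². Setting y = 0 and taking the positive root: t = [74.41 + √(74.41² + 2·4.66·2.53)] / 4.66 = (74.41 + 74.57) / 4.66 = 31.97 s.
Horizontal distance: R = vₓ t = 36.77 × 31.97 = 1176 m.

1176 m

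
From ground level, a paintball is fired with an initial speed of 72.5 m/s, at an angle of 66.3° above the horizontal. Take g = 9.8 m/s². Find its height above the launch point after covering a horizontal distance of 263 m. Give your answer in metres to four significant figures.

Resolve: vₓ = 72.50 cos 66.3° = 29.14 m/s and v_y0 = 72.50 sin 66.3° = 66.39 m/s.
Time to reach x = 263 m: t = x/vₓ = 263/29.14 = 9.025 s.
Height: y = v_y0 t − ½ g t² = 66.39 × 9.025 − 4.900 × 9.025² = 599.1 − 399.1 = 200.0 m.

200.0 m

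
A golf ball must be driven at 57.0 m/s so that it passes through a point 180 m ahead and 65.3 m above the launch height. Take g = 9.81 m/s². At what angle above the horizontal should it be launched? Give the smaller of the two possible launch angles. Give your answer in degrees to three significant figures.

39.2°

Trajectory: y = x tanθ − g x² (1 + tan²θ)/(2v₀²). With x = 180, y = 65.3, v₀ = 57.0, g = 9.81:
48.91 tan²θ − 180 tanθ + (114.2) = 0.
tanθ = [180 ± √(180² − 4 × 48.91 × (114.2))] / (2 × 48.91) = (180 ± 100.3) / 97.83, giving tanθ = 0.8150 or 2.865.
θ = 39.18° or 70.76°; the smaller is 39.18°.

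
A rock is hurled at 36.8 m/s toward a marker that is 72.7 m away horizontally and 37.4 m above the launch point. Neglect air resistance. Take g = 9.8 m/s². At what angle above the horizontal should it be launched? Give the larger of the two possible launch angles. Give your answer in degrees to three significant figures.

69.8°

Trajectory: y = x tanθ − g x² (1 + tan²θ)/(2v₀²). With x = 72.7, y = 37.4, v₀ = 36.8, g = 9.80:
19.12 tan²θ − 72.7 tanθ + (56.52) = 0.
tanθ = [72.7 ± √(72.7² − 4 × 19.12 × (56.52))] / (2 × 19.12) = (72.7 ± 31.01) / 38.25, giving tanθ = 1.090 or 2.712.
θ = 47.47° or 69.76°; the larger is 69.76°.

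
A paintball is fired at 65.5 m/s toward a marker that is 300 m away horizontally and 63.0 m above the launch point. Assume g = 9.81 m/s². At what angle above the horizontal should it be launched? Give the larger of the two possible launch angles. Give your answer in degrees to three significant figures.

Trajectory: y = x tanθ − g x² (1 + tan²θ)/(2v₀²). With x = 300, y = 63.0, v₀ = 65.5, g = 9.81:
102.9 tan²θ − 300 tanθ + (165.9) = 0.
tanθ = [300 ± √(300² − 4 × 102.9 × (165.9))] / (2 × 102.9) = (300 ± 147.4) / 205.8, giving tanθ = 0.7416 or 2.174.
θ = 36.56° or 65.30°; the larger is 65.30°.

65.3°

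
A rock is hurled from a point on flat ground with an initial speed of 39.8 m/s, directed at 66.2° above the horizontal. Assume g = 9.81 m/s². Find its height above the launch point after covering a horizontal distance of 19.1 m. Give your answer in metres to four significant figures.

Horizontal component vₓ = 39.80 cos 66.2° = 16.06 m/s; vertical v_y0 = 39.80 sin 66.2° = 36.42 m/s.
x = vₓ t ⇒ t = 19.1/16.06 = 1.189 s.
Height: y = v_y0 t − ½ g t² = 36.42 × 1.189 − 4.905 × 1.189² = 43.31 − 6.937 = 36.37 m.

36.37 m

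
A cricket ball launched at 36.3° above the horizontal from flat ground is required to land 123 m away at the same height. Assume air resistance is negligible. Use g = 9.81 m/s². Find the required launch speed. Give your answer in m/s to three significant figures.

35.6 m/s

On level ground R = v₀² sin 2θ / g ⇒ v₀ = √(gR / sin 2θ).
v₀ = √(9.81 × 123 / sin 72.60°) = √(1207 / 0.9542) = √1264.5 = 35.56 m/s.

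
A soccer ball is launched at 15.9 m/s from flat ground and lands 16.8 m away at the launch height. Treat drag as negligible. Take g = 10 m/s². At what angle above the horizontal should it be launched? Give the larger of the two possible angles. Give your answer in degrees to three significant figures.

69.2°

From R = (v₀²/g) sin 2θ: sin 2θ = 10.0 × 16.8 / 252.81 = 0.6645.
2θ = 41.65° or 180° − 41.65° = 138.4°, so θ = 20.82° or 69.18°.
The larger angle is 69.18°.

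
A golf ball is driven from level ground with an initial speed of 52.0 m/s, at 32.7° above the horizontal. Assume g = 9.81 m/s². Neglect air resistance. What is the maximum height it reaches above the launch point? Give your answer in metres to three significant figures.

40.2 m

Resolve: vₓ = 52.00 cos 32.7° = 43.76 m/s and v_y0 = 52.00 sin 32.7° = 28.09 m/s.
Maximum height: H = v_y0² / (2g) = 28.09² / (2 × 9.81) = 40.22 m.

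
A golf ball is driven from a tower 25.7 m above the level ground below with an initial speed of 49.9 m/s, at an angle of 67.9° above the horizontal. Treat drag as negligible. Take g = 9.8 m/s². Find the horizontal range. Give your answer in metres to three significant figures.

187 m

vₓ = 49.90 cos 67.9° = 18.77 m/s; v_y0 = 49.90 sin 67.9° = 46.23 m/s.
The projectile lands when y = 25.7 + (46.23) t − ½·9.80·t² = 0. Positive root: t = (46.23 + √(46.23² + 2·9.80·25.7)) / 9.80 = (46.23 + 51.39) / 9.80 = 9.962 s.
Horizontal distance: R = vₓ t = 18.77 × 9.962 = 187.0 m.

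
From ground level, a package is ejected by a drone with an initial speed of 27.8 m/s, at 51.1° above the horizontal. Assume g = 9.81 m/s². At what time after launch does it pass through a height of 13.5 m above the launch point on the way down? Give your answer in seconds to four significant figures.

3.659 s

Components: vₓ = 27.80 cos 51.1° = 17.46 m/s, v_y0 = 27.80 sin 51.1° = 21.64 m/s.
Height y(t) = 21.64 t − 4.905 t² = 13.5 gives 4.905 t² − 21.64 t + 13.5 = 0.
t = [21.64 ± √(21.64² − 2·9.81·13.5)] / 9.81 = (21.64 ± 14.26) / 9.81, so t = 0.7523 s or t = 3.659 s.
The descending-branch root is 3.659 s.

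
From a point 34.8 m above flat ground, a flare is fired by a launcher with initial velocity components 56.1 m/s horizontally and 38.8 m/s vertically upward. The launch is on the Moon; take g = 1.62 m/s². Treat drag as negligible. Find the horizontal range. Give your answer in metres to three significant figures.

2740 m

The projectile lands when y = 34.8 + (38.80) t − ½·1.62·t² = 0. Positive root: t = (38.80 + √(38.80² + 2·1.62·34.8)) / 1.62 = (38.80 + 40.23) / 1.62 = 48.78 s.
Horizontal distance: R = vₓ t = 56.10 × 48.78 = 2737 m.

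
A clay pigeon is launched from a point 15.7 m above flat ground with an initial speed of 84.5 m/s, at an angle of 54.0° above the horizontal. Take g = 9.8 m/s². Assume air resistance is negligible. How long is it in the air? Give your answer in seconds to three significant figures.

14.2 s

Horizontal component vₓ = 84.50 cos 54.0° = 49.67 m/s; vertical v_y0 = 84.50 sin 54.0° = 68.36 m/s.
The projectile lands when y = 15.7 + (68.36) t − ½·9.80·t² = 0. Positive root: t = (68.36 + √(68.36² + 2·9.80·15.7)) / 9.80 = (68.36 + 70.58) / 9.80 = 14.18 s.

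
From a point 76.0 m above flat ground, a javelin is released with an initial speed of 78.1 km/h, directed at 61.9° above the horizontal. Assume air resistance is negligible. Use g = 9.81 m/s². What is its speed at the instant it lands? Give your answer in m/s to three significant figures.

44.3 m/s

Convert: 78.1 km/h = 78.1/3.6 = 21.69 m/s.
vₓ = 21.69 cos 61.9° = 10.22 m/s; v_y0 = 21.69 sin 61.9° = 19.14 m/s.
Vertical motion (up positive, ground at y = 0): 4.905 t² − (19.14) t − 76.0 = 0, so t = (19.14 + √(19.14² + 2·9.81·76.0)) / 9.81 = (19.14 + 43.10) / 9.81 = 6.344 s.
Vertical velocity at impact: v_y = v_y0 − g t = 19.14 − 9.81 × 6.344 = −43.10 m/s.
Speed: |v| = √(vₓ² + v_y²) = √(10.22² + 43.10²) = 44.29 m/s.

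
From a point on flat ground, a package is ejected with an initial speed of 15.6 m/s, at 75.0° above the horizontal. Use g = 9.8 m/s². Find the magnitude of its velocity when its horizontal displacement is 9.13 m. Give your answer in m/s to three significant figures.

Horizontal component vₓ = 15.60 cos 75.0° = 4.038 m/s; vertical v_y0 = 15.60 sin 75.0° = 15.07 m/s.
At x = 9.13 m, t = x/vₓ = 9.13/4.038 = 2.261 s.
Vertical velocity there: v_y = v_y0 − g t = 15.07 − 9.80 × 2.261 = −7.092 m/s.
Speed: √(vₓ² + v_y²) = √(4.038² + 7.092²) = 8.161 m/s.

8.16 m/s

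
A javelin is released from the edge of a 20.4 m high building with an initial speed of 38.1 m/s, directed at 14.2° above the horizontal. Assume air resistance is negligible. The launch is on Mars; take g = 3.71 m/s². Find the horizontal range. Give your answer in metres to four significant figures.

Components: vₓ = 38.10 cos 14.2° = 36.94 m/s, v_y0 = 38.10 sin 14.2° = 9.346 m/s.
Vertical motion (up positive, ground at y = 0): 1.855 t² − (9.346) t − 20.4 = 0, so t = (9.346 + √(9.346² + 2·3.71·20.4)) / 3.71 = (9.346 + 15.45) / 3.71 = 6.684 s.
Horizontal distance: R = vₓ t = 36.94 × 6.684 = 246.9 m.

246.9 m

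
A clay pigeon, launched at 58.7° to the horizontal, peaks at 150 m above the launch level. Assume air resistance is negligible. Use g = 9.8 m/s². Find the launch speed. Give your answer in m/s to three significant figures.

At the peak v_y = 0, so v_y0 = √(2gH) = √(2 × 9.80 × 150) = 54.22 m/s.
v_y0 = v₀ sin θ ⇒ v₀ = 54.22 / sin 58.7° = 63.46 m/s.

63.5 m/s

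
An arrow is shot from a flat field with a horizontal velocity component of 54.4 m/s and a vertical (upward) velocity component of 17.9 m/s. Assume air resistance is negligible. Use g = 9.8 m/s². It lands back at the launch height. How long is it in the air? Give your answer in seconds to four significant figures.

Time of flight on level ground: T = 2 v_y0 / g = 2 × 17.90 / 9.80 = 3.653 s.

3.653 s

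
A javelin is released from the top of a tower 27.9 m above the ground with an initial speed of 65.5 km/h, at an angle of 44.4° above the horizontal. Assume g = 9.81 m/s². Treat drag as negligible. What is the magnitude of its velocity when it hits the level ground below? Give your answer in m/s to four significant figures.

Convert: 65.5 km/h = 65.5/3.6 = 18.19 m/s.
Resolve: vₓ = 18.19 cos 44.4° = 13.00 m/s and v_y0 = 18.19 sin 44.4° = 12.73 m/s.
With up positive and y = 0 at the ground: y(t) = 27.9 + (12.73) t − 4.905 t². Setting y = 0 and taking the positive root: t = [12.73 + √(12.73² + 2·9.81·27.9)] / 9.81 = (12.73 + 26.64) / 9.81 = 4.013 s.
Vertical velocity at impact: v_y = v_y0 − g t = 12.73 − 9.81 × 4.013 = −26.64 m/s.
Speed: |v| = √(vₓ² + v_y²) = √(13.00² + 26.64²) = 29.64 m/s.

29.64 m/s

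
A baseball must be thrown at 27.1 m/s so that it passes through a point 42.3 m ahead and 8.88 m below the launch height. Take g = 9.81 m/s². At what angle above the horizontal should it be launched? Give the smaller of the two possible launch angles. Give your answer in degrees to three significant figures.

Trajectory: y = x tanθ − g x² (1 + tan²θ)/(2v₀²). With x = 42.3, y = −8.88, v₀ = 27.1, g = 9.81:
11.95 tan²θ − 42.3 tanθ + (3.070) = 0.
tanθ = [42.3 ± √(42.3² − 4 × 11.95 × (3.070))] / (2 × 11.95) = (42.3 ± 40.53) / 23.90, giving tanθ = 0.07414 or 3.466.
θ = 4.240° or 73.90°; the smaller is 4.240°.

4.24°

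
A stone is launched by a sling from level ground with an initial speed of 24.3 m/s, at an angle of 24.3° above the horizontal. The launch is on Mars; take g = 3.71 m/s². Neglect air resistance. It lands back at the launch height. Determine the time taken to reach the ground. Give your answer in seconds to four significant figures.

5.391 s

Horizontal component vₓ = 24.30 cos 24.3° = 22.15 m/s; vertical v_y0 = 24.30 sin 24.3° = 10.000 m/s.
Time of flight on level ground: T = 2 v_y0 / g = 2 × 10.000 / 3.71 = 5.391 s.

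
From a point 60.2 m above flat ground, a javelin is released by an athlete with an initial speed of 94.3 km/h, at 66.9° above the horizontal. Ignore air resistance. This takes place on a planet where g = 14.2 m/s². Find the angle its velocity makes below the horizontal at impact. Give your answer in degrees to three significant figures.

77.9°

Convert: 94.3 km/h = 94.3/3.6 = 26.19 m/s.
Resolve: vₓ = 26.19 cos 66.9° = 10.28 m/s and v_y0 = 26.19 sin 66.9° = 24.09 m/s.
The projectile lands when y = 60.2 + (24.09) t − ½·14.2·t² = 0. Positive root: t = (24.09 + √(24.09² + 2·14.2·60.2)) / 14.2 = (24.09 + 47.86) / 14.2 = 5.067 s.
At impact: v_y = v_y0 − g t = −47.86 m/s; vₓ = 10.28 m/s.
Angle below horizontal: arctan(|v_y|/vₓ) = arctan(47.86/10.28) = 77.88°.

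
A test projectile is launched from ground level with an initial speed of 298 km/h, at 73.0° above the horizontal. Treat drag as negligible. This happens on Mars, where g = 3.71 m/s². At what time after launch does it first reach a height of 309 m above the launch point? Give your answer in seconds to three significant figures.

Convert: 298 km/h = 298/3.6 = 82.78 m/s.
Components: vₓ = 82.78 cos 73.0° = 24.20 m/s, v_y0 = 82.78 sin 73.0° = 79.16 m/s.
Require v_y0 t − ½ g t² = 309, i.e. 1.855 t² − 79.16 t + 309 = 0.
t = [79.16 ± √(79.16² − 2·3.71·309)] / 3.71 = (79.16 ± 63.04) / 3.71, so t = 4.346 s or t = 38.33 s.
The first (ascending) time is 4.346 s.

4.35 s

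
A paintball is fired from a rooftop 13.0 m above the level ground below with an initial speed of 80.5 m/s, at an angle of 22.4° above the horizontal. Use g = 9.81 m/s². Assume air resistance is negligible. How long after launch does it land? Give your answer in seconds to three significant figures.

6.65 s

Components: vₓ = 80.50 cos 22.4° = 74.43 m/s, v_y0 = 80.50 sin 22.4° = 30.68 m/s.
The projectile lands when y = 13.0 + (30.68) t − ½·9.81·t² = 0. Positive root: t = (30.68 + √(30.68² + 2·9.81·13.0)) / 9.81 = (30.68 + 34.58) / 9.81 = 6.652 s.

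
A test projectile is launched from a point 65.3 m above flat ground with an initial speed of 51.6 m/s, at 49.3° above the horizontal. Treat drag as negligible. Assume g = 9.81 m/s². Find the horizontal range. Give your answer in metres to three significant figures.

316 m

Resolve: vₓ = 51.60 cos 49.3° = 33.65 m/s and v_y0 = 51.60 sin 49.3° = 39.12 m/s.
The projectile lands when y = 65.3 + (39.12) t − ½·9.81·t² = 0. Positive root: t = (39.12 + √(39.12² + 2·9.81·65.3)) / 9.81 = (39.12 + 53.02) / 9.81 = 9.393 s.
Horizontal distance: R = vₓ t = 33.65 × 9.393 = 316.1 m.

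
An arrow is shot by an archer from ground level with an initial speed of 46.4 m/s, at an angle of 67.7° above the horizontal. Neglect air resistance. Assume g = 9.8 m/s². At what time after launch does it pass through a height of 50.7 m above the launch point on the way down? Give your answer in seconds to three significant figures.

7.35 s

vₓ = 46.40 cos 67.7° = 17.61 m/s; v_y0 = 46.40 sin 67.7° = 42.93 m/s.
Set y = v_y0 t − ½ g t² = 50.7: 4.900 t² − 42.93 t + 50.7 = 0.
Quadratic formula: t = (42.93 ± √849.24) / 9.80 = (42.93 ± 29.14) / 9.80 → t = 1.407 s or 7.354 s.
The descending-branch root is 7.354 s.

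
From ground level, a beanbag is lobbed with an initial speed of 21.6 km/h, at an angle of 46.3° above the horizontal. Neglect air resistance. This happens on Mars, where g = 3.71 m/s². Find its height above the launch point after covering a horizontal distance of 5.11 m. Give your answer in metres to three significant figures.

Convert: 21.6 km/h = 21.6/3.6 = 6.000 m/s.
Components: vₓ = 6.000 cos 46.3° = 4.145 m/s, v_y0 = 6.000 sin 46.3° = 4.338 m/s.
x = vₓ t ⇒ t = 5.11/4.145 = 1.233 s.
Height: y = v_y0 t − ½ g t² = 4.338 × 1.233 − 1.855 × 1.233² = 5.347 − 2.819 = 2.528 m.

2.53 m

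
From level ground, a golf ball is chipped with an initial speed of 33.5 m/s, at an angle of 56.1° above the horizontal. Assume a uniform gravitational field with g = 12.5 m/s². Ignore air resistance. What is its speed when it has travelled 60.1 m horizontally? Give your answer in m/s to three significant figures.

Resolve: vₓ = 33.50 cos 56.1° = 18.68 m/s and v_y0 = 33.50 sin 56.1° = 27.81 m/s.
At x = 60.1 m, t = x/vₓ = 60.1/18.68 = 3.217 s.
Vertical velocity there: v_y = v_y0 − g t = 27.81 − 12.5 × 3.217 = −12.40 m/s.
Speed: √(vₓ² + v_y²) = √(18.68² + 12.40²) = 22.43 m/s.

22.4 m/s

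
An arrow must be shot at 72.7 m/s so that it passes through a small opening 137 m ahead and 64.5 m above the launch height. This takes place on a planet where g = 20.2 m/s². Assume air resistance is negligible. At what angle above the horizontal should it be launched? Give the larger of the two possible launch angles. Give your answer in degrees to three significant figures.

70.5°

Trajectory: y = x tanθ − g x² (1 + tan²θ)/(2v₀²). With x = 137, y = 64.5, v₀ = 72.7, g = 20.2:
35.87 tan²θ − 137 tanθ + (100.4) = 0.
tanθ = [137 ± √(137² − 4 × 35.87 × (100.4))] / (2 × 35.87) = (137 ± 66.10) / 71.73, giving tanθ = 0.9883 or 2.831.
θ = 44.66° or 70.55°; the larger is 70.55°.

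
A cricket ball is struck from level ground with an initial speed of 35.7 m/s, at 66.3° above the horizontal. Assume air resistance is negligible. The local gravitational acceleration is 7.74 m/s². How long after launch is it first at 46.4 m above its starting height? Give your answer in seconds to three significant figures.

1.81 s

Resolve: vₓ = 35.70 cos 66.3° = 14.35 m/s and v_y0 = 35.70 sin 66.3° = 32.69 m/s.
Require v_y0 t − ½ g t² = 46.4, i.e. 3.870 t² − 32.69 t + 46.4 = 0.
t = [32.69 ± √(32.69² − 2·7.74·46.4)] / 7.74 = (32.69 ± 18.72) / 7.74, so t = 1.805 s or t = 6.642 s.
The first (ascending) time is 1.805 s.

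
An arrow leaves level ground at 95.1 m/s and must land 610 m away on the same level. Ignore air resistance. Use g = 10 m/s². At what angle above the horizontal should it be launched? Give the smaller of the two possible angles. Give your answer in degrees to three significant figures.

Level-ground range R = v₀² sin(2θ)/g ⇒ sin(2θ) = gR/v₀² = 10.0 × 610 / 95.1² = 0.6745.
2θ = 42.41° or 180° − 42.41° = 137.6°, so θ = 21.21° or 68.79°.
The smaller angle is 21.21°.

21.2°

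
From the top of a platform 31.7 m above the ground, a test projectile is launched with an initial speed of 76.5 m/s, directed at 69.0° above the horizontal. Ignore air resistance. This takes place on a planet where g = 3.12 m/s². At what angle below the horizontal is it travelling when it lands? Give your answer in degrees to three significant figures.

Resolve: vₓ = 76.50 cos 69.0° = 27.42 m/s and v_y0 = 76.50 sin 69.0° = 71.42 m/s.
Vertical motion (up positive, ground at y = 0): 1.560 t² − (71.42) t − 31.7 = 0, so t = (71.42 + √(71.42² + 2·3.12·31.7)) / 3.12 = (71.42 + 72.79) / 3.12 = 46.22 s.
At impact: v_y = v_y0 − g t = −72.79 m/s; vₓ = 27.42 m/s.
Angle below horizontal: arctan(|v_y|/vₓ) = arctan(72.79/27.42) = 69.36°.

69.4°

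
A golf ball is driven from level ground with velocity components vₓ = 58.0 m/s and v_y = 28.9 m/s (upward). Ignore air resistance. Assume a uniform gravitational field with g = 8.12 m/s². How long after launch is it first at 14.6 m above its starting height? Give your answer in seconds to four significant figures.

0.5473 s

Height y(t) = 28.90 t − 4.060 t² = 14.6 gives 4.060 t² − 28.90 t + 14.6 = 0.
Quadratic formula: t = (28.90 ± √598.11) / 8.12 = (28.90 ± 24.46) / 8.12 → t = 0.5473 s or 6.571 s.
The first (ascending) time is 0.5473 s.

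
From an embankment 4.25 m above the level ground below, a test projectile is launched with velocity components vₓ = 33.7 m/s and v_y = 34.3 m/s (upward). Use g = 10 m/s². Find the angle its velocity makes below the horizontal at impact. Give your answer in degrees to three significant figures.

The projectile lands when y = 4.25 + (34.30) t − ½·10.0·t² = 0. Positive root: t = (34.30 + √(34.30² + 2·10.0·4.25)) / 10.0 = (34.30 + 35.52) / 10.0 = 6.982 s.
At impact: v_y = v_y0 − g t = −35.52 m/s; vₓ = 33.70 m/s.
Angle below horizontal: arctan(|v_y|/vₓ) = arctan(35.52/33.70) = 46.50°.

46.5°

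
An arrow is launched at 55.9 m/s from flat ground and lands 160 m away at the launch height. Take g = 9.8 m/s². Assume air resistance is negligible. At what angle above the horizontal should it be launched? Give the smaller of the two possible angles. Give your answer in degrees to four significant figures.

Level-ground range R = v₀² sin(2θ)/g ⇒ sin(2θ) = gR/v₀² = 9.80 × 160 / 55.9² = 0.5018.
2θ = 30.12° or 180° − 30.12° = 149.9°, so θ = 15.06° or 74.94°.
The smaller angle is 15.06°.

15.06°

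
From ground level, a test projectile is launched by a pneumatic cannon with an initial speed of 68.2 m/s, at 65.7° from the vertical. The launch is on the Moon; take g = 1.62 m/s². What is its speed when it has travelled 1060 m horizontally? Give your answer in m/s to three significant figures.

62.2 m/s

Horizontal component vₓ = 68.20 sin 65.7° = 62.16 m/s; vertical v_y0 = 68.20 cos 65.7° = 28.07 m/s.
Time to reach x = 1060 m: t = x/vₓ = 1060/62.16 = 17.05 s.
Vertical velocity there: v_y = v_y0 − g t = 28.07 − 1.62 × 17.05 = 0.4388 m/s.
Speed: √(vₓ² + v_y²) = √(62.16² + 0.4388²) = 62.16 m/s.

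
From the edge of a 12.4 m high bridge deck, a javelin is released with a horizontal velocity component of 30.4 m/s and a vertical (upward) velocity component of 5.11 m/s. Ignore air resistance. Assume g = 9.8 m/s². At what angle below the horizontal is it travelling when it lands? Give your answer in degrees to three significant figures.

With up positive and y = 0 at the ground: y(t) = 12.4 + (5.110) t − 4.900 t². Setting y = 0 and taking the positive root: t = [5.110 + √(5.110² + 2·9.80·12.4)] / 9.80 = (5.110 + 16.41) / 9.80 = 2.195 s.
At impact: v_y = v_y0 − g t = −16.41 m/s; vₓ = 30.40 m/s.
Angle below horizontal: arctan(|v_y|/vₓ) = arctan(16.41/30.40) = 28.35°.

28.4°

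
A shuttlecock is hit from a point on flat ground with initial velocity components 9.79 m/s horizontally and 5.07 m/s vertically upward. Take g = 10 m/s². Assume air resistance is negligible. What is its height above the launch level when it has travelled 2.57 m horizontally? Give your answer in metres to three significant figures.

At x = 2.57 m, t = x/vₓ = 2.57/9.790 = 0.2625 s.
Height: y = v_y0 t − ½ g t² = 5.070 × 0.2625 − 5.000 × 0.2625² = 1.331 − 0.3446 = 0.9864 m.

0.986 m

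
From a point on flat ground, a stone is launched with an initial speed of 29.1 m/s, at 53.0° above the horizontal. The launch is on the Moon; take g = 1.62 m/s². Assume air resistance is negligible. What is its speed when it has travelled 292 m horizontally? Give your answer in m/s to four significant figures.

17.91 m/s

Resolve: vₓ = 29.10 cos 53.0° = 17.51 m/s and v_y0 = 29.10 sin 53.0° = 23.24 m/s.
x = vₓ t ⇒ t = 292/17.51 = 16.67 s.
Vertical velocity there: v_y = v_y0 − g t = 23.24 − 1.62 × 16.67 = −3.771 m/s.
Speed: √(vₓ² + v_y²) = √(17.51² + 3.771²) = 17.91 m/s.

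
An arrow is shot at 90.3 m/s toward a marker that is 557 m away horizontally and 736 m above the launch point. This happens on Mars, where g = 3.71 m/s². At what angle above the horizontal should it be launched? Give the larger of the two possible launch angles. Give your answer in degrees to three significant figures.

Trajectory: y = x tanθ − g x² (1 + tan²θ)/(2v₀²). With x = 557, y = 736, v₀ = 90.3, g = 3.71:
70.58 tan²θ − 557 tanθ + (806.6) = 0.
tanθ = [557 ± √(557² − 4 × 70.58 × (806.6))] / (2 × 70.58) = (557 ± 287.3) / 141.2, giving tanθ = 1.911 or 5.981.
θ = 62.37° or 80.51°; the larger is 80.51°.

80.5°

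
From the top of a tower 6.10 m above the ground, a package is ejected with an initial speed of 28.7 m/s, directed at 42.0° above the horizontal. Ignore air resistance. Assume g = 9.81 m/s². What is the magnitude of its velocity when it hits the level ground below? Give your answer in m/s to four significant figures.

vₓ = 28.70 cos 42.0° = 21.33 m/s; v_y0 = 28.70 sin 42.0° = 19.20 m/s.
With up positive and y = 0 at the ground: y(t) = 6.10 + (19.20) t − 4.905 t². Setting y = 0 and taking the positive root: t = [19.20 + √(19.20² + 2·9.81·6.10)] / 9.81 = (19.20 + 22.10) / 9.81 = 4.211 s.
Vertical velocity at impact: v_y = v_y0 − g t = 19.20 − 9.81 × 4.211 = −22.10 m/s.
Speed: |v| = √(vₓ² + v_y²) = √(21.33² + 22.10²) = 30.71 m/s.

30.71 m/s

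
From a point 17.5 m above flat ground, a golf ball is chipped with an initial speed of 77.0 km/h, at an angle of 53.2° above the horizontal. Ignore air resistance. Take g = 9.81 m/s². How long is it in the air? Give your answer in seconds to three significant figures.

4.32 s

Convert: 77.0 km/h = 77.0/3.6 = 21.39 m/s.
Resolve: vₓ = 21.39 cos 53.2° = 12.81 m/s and v_y0 = 21.39 sin 53.2° = 17.13 m/s.
The projectile lands when y = 17.5 + (17.13) t − ½·9.81·t² = 0. Positive root: t = (17.13 + √(17.13² + 2·9.81·17.5)) / 9.81 = (17.13 + 25.23) / 9.81 = 4.318 s.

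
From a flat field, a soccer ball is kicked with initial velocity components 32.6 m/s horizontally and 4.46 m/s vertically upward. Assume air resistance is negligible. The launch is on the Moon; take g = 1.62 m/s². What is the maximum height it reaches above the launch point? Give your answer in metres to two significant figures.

At the apex v_y = 0, so H = v_y0²/(2g) = 4.460²/3.240 = 6.139 m.

6.1 m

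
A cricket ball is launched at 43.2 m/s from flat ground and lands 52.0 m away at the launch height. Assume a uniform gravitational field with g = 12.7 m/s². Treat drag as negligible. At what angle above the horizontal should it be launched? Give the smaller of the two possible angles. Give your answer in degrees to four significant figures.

From R = (v₀²/g) sin 2θ: sin 2θ = 12.7 × 52.0 / 1866.2 = 0.3539.
2θ = 20.72° or 180° − 20.72° = 159.3°, so θ = 10.36° or 79.64°.
The smaller angle is 10.36°.

10.36°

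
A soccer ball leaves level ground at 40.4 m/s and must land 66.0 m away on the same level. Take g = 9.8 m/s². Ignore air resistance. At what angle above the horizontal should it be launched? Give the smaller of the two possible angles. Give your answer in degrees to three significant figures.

11.7°

Level-ground range R = v₀² sin(2θ)/g ⇒ sin(2θ) = gR/v₀² = 9.80 × 66.0 / 40.4² = 0.3963.
2θ = 23.35° or 180° − 23.35° = 156.7°, so θ = 11.67° or 78.33°.
The smaller angle is 11.67°.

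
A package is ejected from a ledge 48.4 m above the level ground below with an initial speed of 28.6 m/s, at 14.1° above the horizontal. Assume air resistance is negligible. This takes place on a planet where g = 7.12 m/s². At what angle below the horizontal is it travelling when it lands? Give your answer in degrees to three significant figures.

Components: vₓ = 28.60 cos 14.1° = 27.74 m/s, v_y0 = 28.60 sin 14.1° = 6.967 m/s.
With up positive and y = 0 at the ground: y(t) = 48.4 + (6.967) t − 3.560 t². Setting y = 0 and taking the positive root: t = [6.967 + √(6.967² + 2·7.12·48.4)] / 7.12 = (6.967 + 27.16) / 7.12 = 4.793 s.
At impact: v_y = v_y0 − g t = −27.16 m/s; vₓ = 27.74 m/s.
Angle below horizontal: arctan(|v_y|/vₓ) = arctan(27.16/27.74) = 44.40°.

44.4°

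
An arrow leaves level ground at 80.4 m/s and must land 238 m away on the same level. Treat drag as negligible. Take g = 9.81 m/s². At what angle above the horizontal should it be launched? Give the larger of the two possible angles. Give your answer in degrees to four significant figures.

R = v₀² sin 2θ / g gives sin 2θ = gR/v₀² = 9.81·238/80.4² = 0.3612.
2θ = 21.17° or 180° − 21.17° = 158.8°, so θ = 10.59° or 79.41°.
The larger angle is 79.41°.

79.41°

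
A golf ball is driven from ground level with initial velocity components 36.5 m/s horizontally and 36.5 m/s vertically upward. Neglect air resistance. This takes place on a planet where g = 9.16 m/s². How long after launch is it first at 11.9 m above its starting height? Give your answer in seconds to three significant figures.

0.341 s

Require v_y0 t − ½ g t² = 11.9, i.e. 4.580 t² − 36.50 t + 11.9 = 0.
Quadratic formula: t = (36.50 ± √1114.2) / 9.16 = (36.50 ± 33.38) / 9.16 → t = 0.3406 s or 7.629 s.
The first (ascending) time is 0.3406 s.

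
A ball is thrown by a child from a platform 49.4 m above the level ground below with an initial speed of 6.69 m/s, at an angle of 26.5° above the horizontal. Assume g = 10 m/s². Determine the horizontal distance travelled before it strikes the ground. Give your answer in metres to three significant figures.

20.7 m

vₓ = 6.690 cos 26.5° = 5.987 m/s; v_y0 = 6.690 sin 26.5° = 2.985 m/s.
Vertical motion (up positive, ground at y = 0): 5.000 t² − (2.985) t − 49.4 = 0, so t = (2.985 + √(2.985² + 2·10.0·49.4)) / 10.0 = (2.985 + 31.57) / 10.0 = 3.456 s.
Horizontal distance: R = vₓ t = 5.987 × 3.456 = 20.69 m.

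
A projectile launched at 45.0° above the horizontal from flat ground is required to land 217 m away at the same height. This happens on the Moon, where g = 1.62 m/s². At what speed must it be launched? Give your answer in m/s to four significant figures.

18.75 m/s

On level ground R = v₀² sin 2θ / g ⇒ v₀ = √(gR / sin 2θ).
v₀ = √(1.62 × 217 / sin 90.00°) = √(351.5 / 1.000) = √351.54 = 18.75 m/s.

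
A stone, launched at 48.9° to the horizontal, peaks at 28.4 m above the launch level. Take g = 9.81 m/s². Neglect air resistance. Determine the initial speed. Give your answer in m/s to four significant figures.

At the peak v_y = 0, so v_y0 = √(2gH) = √(2 × 9.81 × 28.4) = 23.61 m/s.
v_y0 = v₀ sin θ ⇒ v₀ = 23.61 / sin 48.9° = 31.32 m/s.

31.32 m/s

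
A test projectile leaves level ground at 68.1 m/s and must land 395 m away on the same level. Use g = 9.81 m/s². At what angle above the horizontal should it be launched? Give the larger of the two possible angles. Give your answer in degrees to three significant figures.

R = v₀² sin 2θ / g gives sin 2θ = gR/v₀² = 9.81·395/68.1² = 0.8355.
2θ = 56.67° or 180° − 56.67° = 123.3°, so θ = 28.34° or 61.66°.
The larger angle is 61.66°.

61.7°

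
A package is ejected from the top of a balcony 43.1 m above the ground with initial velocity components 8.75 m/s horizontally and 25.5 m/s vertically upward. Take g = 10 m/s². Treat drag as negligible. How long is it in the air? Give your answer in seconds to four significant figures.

6.439 s

Vertical motion (up positive, ground at y = 0): 5.000 t² − (25.50) t − 43.1 = 0, so t = (25.50 + √(25.50² + 2·10.0·43.1)) / 10.0 = (25.50 + 38.89) / 10.0 = 6.439 s.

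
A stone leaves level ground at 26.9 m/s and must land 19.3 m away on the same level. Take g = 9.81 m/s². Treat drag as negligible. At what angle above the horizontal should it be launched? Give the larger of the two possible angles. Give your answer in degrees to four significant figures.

82.42°

R = v₀² sin 2θ / g gives sin 2θ = gR/v₀² = 9.81·19.3/26.9² = 0.2617.
2θ = 15.17° or 180° − 15.17° = 164.8°, so θ = 7.584° or 82.42°.
The larger angle is 82.42°.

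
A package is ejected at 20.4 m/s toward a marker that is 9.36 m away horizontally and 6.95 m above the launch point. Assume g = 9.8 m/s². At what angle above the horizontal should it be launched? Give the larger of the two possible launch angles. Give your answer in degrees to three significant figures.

Trajectory: y = x tanθ − g x² (1 + tan²θ)/(2v₀²). With x = 9.36, y = 6.95, v₀ = 20.4, g = 9.80:
1.032 tan²θ − 9.36 tanθ + (7.982) = 0.
tanθ = [9.36 ± √(9.36² − 4 × 1.032 × (7.982))] / (2 × 1.032) = (9.36 ± 7.394) / 2.063, giving tanθ = 0.9528 or 8.121.
θ = 43.61° or 82.98°; the larger is 82.98°.

83.0°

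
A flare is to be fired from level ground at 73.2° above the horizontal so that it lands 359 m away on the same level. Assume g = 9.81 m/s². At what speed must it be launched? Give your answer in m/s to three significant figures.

79.8 m/s

On level ground R = v₀² sin 2θ / g ⇒ v₀ = √(gR / sin 2θ).
v₀ = √(9.81 × 359 / sin 146.4°) = √(3522 / 0.5534) = √6364.0 = 79.77 m/s.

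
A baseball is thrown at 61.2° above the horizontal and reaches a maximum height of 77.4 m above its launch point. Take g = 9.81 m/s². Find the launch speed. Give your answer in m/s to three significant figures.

44.5 m/s

At the peak v_y = 0, so v_y0 = √(2gH) = √(2 × 9.81 × 77.4) = 38.97 m/s.
v_y0 = v₀ sin θ ⇒ v₀ = 38.97 / sin 61.2° = 44.47 m/s.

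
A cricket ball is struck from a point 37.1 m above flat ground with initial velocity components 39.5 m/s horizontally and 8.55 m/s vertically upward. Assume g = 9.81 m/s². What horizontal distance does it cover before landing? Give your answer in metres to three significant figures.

148 m

The projectile lands when y = 37.1 + (8.550) t − ½·9.81·t² = 0. Positive root: t = (8.550 + √(8.550² + 2·9.81·37.1)) / 9.81 = (8.550 + 28.30) / 9.81 = 3.757 s.
Horizontal distance: R = vₓ t = 39.50 × 3.757 = 148.4 m.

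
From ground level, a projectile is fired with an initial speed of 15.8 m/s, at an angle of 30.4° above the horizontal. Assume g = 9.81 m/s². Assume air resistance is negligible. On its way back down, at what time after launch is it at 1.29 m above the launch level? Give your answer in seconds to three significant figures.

1.45 s

Horizontal component vₓ = 15.80 cos 30.4° = 13.63 m/s; vertical v_y0 = 15.80 sin 30.4° = 7.995 m/s.
Require v_y0 t − ½ g t² = 1.29, i.e. 4.905 t² − 7.995 t + 1.29 = 0.
t = [7.995 ± √(7.995² − 2·9.81·1.29)] / 9.81 = (7.995 ± 6.214) / 9.81, so t = 0.1816 s or t = 1.448 s.
The descending-branch root is 1.448 s.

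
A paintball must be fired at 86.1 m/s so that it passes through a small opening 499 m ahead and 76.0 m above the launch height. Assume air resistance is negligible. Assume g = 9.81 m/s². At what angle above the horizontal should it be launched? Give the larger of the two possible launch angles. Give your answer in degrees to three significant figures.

Trajectory: y = x tanθ − g x² (1 + tan²θ)/(2v₀²). With x = 499, y = 76.0, v₀ = 86.1, g = 9.81:
164.8 tan²θ − 499 tanθ + (240.8) = 0.
tanθ = [499 ± √(499² − 4 × 164.8 × (240.8))] / (2 × 164.8) = (499 ± 300.6) / 329.5, giving tanθ = 0.6022 or 2.427.
θ = 31.06° or 67.60°; the larger is 67.60°.

67.6°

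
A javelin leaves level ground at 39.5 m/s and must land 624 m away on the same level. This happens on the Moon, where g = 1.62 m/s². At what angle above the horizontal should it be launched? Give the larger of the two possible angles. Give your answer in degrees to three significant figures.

69.8°

From R = (v₀²/g) sin 2θ: sin 2θ = 1.62 × 624 / 1560.2 = 0.6479.
2θ = 40.38° or 180° − 40.38° = 139.6°, so θ = 20.19° or 69.81°.
The larger angle is 69.81°.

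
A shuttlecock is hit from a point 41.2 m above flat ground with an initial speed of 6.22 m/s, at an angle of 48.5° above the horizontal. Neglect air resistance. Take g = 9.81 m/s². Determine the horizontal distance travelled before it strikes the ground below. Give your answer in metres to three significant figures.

14.1 m

Horizontal component vₓ = 6.220 cos 48.5° = 4.121 m/s; vertical v_y0 = 6.220 sin 48.5° = 4.659 m/s.
Vertical motion (up positive, ground at y = 0): 4.905 t² − (4.659) t − 41.2 = 0, so t = (4.659 + √(4.659² + 2·9.81·41.2)) / 9.81 = (4.659 + 28.81) / 9.81 = 3.412 s.
Horizontal distance: R = vₓ t = 4.121 × 3.412 = 14.06 m.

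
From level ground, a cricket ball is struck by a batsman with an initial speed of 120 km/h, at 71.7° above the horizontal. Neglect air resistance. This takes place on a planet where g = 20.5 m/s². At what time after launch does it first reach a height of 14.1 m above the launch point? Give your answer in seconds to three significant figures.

0.540 s

Convert: 120 km/h = 120/3.6 = 33.33 m/s.
Horizontal component vₓ = 33.33 cos 71.7° = 10.47 m/s; vertical v_y0 = 33.33 sin 71.7° = 31.65 m/s.
Set y = v_y0 t − ½ g t² = 14.1: 10.25 t² − 31.65 t + 14.1 = 0.
t = [31.65 ± √(31.65² − 2·20.5·14.1)] / 20.5 = (31.65 ± 20.58) / 20.5, so t = 0.5400 s or t = 2.548 s.
The first (ascending) time is 0.5400 s.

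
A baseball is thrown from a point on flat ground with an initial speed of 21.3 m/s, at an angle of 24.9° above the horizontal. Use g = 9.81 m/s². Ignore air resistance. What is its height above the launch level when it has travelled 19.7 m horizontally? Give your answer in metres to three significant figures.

4.04 m

Components: vₓ = 21.30 cos 24.9° = 19.32 m/s, v_y0 = 21.30 sin 24.9° = 8.968 m/s.
Time to reach x = 19.7 m: t = x/vₓ = 19.7/19.32 = 1.020 s.
Height: y = v_y0 t − ½ g t² = 8.968 × 1.020 − 4.905 × 1.020² = 9.144 − 5.100 = 4.045 m.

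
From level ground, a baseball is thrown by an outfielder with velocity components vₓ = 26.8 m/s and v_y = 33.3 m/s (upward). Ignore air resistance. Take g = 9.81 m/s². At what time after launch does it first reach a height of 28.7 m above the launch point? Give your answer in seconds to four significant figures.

1.013 s

Require v_y0 t − ½ g t² = 28.7, i.e. 4.905 t² − 33.30 t + 28.7 = 0.
Quadratic formula: t = (33.30 ± √545.80) / 9.81 = (33.30 ± 23.36) / 9.81 → t = 1.013 s or 5.776 s.
The first (ascending) time is 1.013 s.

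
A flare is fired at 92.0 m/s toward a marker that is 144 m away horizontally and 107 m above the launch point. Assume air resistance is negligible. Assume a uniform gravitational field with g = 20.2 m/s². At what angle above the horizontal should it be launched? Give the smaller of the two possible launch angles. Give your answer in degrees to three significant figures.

Trajectory: y = x tanθ − g x² (1 + tan²θ)/(2v₀²). With x = 144, y = 107, v₀ = 92.0, g = 20.2:
24.74 tan²θ − 144 tanθ + (131.7) = 0.
tanθ = [144 ± √(144² − 4 × 24.74 × (131.7))] / (2 × 24.74) = (144 ± 87.73) / 49.49, giving tanθ = 1.137 or 4.683.
θ = 48.67° or 77.95°; the smaller is 48.67°.

48.7°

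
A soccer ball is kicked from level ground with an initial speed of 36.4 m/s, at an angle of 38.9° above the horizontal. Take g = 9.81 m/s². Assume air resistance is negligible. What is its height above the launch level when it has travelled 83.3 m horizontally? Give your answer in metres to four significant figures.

Components: vₓ = 36.40 cos 38.9° = 28.33 m/s, v_y0 = 36.40 sin 38.9° = 22.86 m/s.
At x = 83.3 m, t = x/vₓ = 83.3/28.33 = 2.941 s.
Height: y = v_y0 t − ½ g t² = 22.86 × 2.941 − 4.905 × 2.941² = 67.21 − 42.41 = 24.80 m.

24.80 m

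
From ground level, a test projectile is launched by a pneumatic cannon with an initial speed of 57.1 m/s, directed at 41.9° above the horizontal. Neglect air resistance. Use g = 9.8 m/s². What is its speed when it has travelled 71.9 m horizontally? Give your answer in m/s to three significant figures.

47.7 m/s

Resolve: vₓ = 57.10 cos 41.9° = 42.50 m/s and v_y0 = 57.10 sin 41.9° = 38.13 m/s.
At x = 71.9 m, t = x/vₓ = 71.9/42.50 = 1.692 s.
Vertical velocity there: v_y = v_y0 − g t = 38.13 − 9.80 × 1.692 = 21.55 m/s.
Speed: √(vₓ² + v_y²) = √(42.50² + 21.55²) = 47.65 m/s.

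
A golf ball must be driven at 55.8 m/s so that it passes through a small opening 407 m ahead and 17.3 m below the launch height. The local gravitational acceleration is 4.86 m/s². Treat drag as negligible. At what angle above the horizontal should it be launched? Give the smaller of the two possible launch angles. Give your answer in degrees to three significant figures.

Trajectory: y = x tanθ − g x² (1 + tan²θ)/(2v₀²). With x = 407, y = −17.3, v₀ = 55.8, g = 4.86:
129.3 tan²θ − 407 tanθ + (112.0) = 0.
tanθ = [407 ± √(407² − 4 × 129.3 × (112.0))] / (2 × 129.3) = (407 ± 328.2) / 258.6, giving tanθ = 0.3046 or 2.844.
θ = 16.94° or 70.63°; the smaller is 16.94°.

16.9°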